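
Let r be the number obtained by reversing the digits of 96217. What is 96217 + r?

Reverse of 96217 is 71269.
96217 + 71269 = 167486

167486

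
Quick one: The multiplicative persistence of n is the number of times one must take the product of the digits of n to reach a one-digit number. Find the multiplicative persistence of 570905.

570905 → 0 (1 step)

1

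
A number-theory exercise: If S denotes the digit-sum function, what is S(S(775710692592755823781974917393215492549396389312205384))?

13

First digit sum: 265.
2+6+5 = 13.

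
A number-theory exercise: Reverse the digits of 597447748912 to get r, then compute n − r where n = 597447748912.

377600004117

Reverse of 597447748912 is 219847744795.
597447748912 − 219847744795 = 377600004117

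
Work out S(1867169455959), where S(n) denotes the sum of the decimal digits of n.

75

1+8+6+7+1+6+9+4+5+5+9+5+9 = 75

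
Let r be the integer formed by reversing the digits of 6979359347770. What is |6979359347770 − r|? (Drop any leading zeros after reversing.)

Reverse of 6979359347770 is 777439539796.
|6979359347770 − 777439539796| = 6201919807974

6201919807974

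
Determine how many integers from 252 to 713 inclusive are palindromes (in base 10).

The integers in [252, 713] that are palindromes (in base 10): 252, 262, 272, 282, 292, 303, …, 696, 707.
46 qualify.

46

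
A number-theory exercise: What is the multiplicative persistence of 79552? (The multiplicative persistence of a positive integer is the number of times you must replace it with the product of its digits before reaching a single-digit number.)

79552 → 3150 → 0 (2 steps)

2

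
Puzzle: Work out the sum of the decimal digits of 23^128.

808

23^128 = 2000612648629959995276248258052845981466645169564561504239898419495511098518977028822341921918172867228616152721671788220528789707166046954666106519124223945775690211103892481
Sum of its 175 digits: 808.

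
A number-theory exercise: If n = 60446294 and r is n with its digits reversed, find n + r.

109710700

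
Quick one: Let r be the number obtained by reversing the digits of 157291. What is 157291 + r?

Reverse of 157291 is 192751.
157291 + 192751 = 350042

350042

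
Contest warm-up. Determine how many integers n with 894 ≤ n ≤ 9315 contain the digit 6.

The integers in [894, 9315] that contain the digit 6: 896, 906, 916, 926, 936, 946, …, 9296, 9306.
2975 qualify.

2975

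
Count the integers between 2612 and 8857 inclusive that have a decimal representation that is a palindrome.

62

The integers in [2612, 8857] that have a decimal representation that is a palindrome: 2662, 2772, 2882, 2992, 3003, 3113, …, 8668, 8778.
62 qualify.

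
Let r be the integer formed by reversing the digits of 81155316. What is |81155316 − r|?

19800198

Reverse of 81155316 is 61355118.
|81155316 − 61355118| = 19800198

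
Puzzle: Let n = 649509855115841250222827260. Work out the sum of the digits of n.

109

6+4+9+5+0+9+8+5+5+1+1+5+8+4+1+2+5+0+2+2+2+8+2+7+2+6+0 = 109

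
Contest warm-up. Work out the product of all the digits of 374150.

3×7×4×1×5×0 = 0

0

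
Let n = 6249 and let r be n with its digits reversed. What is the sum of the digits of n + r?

24

Reversal of 6249 is 9426; 6249 + 9426 = 15675.
Digit sum of 15675: 1+5+6+7+5 = 24.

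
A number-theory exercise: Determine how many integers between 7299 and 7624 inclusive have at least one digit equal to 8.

59

The integers in [7299, 7624] that have at least one digit equal to 8: 7308, 7318, 7328, 7338, 7348, 7358, …, 7608, 7618.
59 qualify.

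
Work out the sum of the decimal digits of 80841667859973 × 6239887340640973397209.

80841667859973 × 6239887340640973397209 = 504442899875747773926068522721015357
Sum of its 36 digits: 171.

171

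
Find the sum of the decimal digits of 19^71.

19^71 = 6187364021642728024523772226172442350511162752328648864055158772181115232750071531167447419
Sum of its 91 digits: 352.

352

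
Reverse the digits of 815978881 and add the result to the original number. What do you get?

1004858399

Reverse of 815978881 is 188879518.
815978881 + 188879518 = 1004858399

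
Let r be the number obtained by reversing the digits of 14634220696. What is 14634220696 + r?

84236464337

Reverse of 14634220696 is 69602243641.
14634220696 + 69602243641 = 84236464337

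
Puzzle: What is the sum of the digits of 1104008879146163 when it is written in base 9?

83

1104008879146163 in base 9 is 5322865788755705.
Digit sum: 5+3+2+2+8+6+5+7+8+8+7+5+5+7+0+5 = 83.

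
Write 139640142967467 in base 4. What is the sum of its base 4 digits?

139640142967467 in base 4 is 133300002001013203022223.
Digit sum: 1+3+3+3+0+0+0+0+2+0+0+1+0+1+3+2+0+3+0+2+2+2+2+3 = 33.

33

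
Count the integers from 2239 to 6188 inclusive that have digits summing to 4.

4

The integers in [2239, 6188] that have digits summing to 4: 3001, 3010, 3100, 4000.
4 qualify.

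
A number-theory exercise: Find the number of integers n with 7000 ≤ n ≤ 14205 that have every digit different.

2564

The integers in [7000, 14205] that have every digit different: 7012, 7013, 7014, 7015, 7016, 7018, …, 14203, 14205.
2564 qualify.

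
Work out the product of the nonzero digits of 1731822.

1×7×3×1×8×2×2 = 672

672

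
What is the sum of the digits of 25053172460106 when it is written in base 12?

65

25053172460106 in base 12 is 2987580924236.
Digit sum: 2+9+8+7+5+8+0+9+2+4+2+3+6 = 65.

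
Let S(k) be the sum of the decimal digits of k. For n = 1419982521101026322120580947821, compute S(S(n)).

7

First digit sum: 106.
1+0+6 = 7.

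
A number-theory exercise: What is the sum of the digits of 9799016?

9+7+9+9+0+1+6 = 41

41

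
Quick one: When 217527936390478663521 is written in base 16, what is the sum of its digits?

156

217527936390478663521 in base 16 is BCACE79A27E3F8F61.
Digit sum: 11+12+10+12+14+7+9+10+2+7+14+3+15+8+15+6+1 = 156.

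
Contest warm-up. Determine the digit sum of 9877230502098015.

9+8+7+7+2+3+0+5+0+2+0+9+8+0+1+5 = 66

66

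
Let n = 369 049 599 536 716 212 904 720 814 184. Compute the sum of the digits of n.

135

3+6+9+0+4+9+5+9+9+5+3+6+7+1+6+2+1+2+9+0+4+7+2+0+8+1+4+1+8+4 = 135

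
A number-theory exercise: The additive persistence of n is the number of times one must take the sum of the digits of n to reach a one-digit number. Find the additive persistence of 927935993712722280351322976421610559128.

927935993712722280351322976421610559128 → 169 → 16 → 7 (3 steps)

3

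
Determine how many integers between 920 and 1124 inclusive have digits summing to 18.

10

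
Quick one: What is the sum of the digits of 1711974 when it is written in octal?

1711974 in base 8 is 6417546.
Digit sum: 6+4+1+7+5+4+6 = 33.

33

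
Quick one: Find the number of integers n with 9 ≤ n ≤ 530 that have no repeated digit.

395

The integers in [9, 530] that have no repeated digit: 9, 10, 12, 13, 14, 15, …, 529, 530.
395 qualify.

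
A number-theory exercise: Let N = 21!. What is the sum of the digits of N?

63

21! = 51090942171709440000
Sum of its 20 digits: 63.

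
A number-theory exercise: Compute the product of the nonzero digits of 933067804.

108864

9×3×3×6×7×8×4 = 108864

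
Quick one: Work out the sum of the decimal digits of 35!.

144

35! = 10333147966386144929666651337523200000000
Sum of its 41 digits: 144.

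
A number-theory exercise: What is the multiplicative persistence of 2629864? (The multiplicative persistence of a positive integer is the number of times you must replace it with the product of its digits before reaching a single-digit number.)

2629864 → 41472 → 224 → 16 → 6 (4 steps)

4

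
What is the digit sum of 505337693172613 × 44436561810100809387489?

189

505337693172613 × 44436561810100809387489 = 22455469637638575357033365333679638757
Sum of its 38 digits: 189.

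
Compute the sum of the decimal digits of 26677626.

42

2+6+6+7+7+6+2+6 = 42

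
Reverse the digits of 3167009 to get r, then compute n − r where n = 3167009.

Reverse of 3167009 is 9007613.
3167009 − 9007613 = -5840604

-5840604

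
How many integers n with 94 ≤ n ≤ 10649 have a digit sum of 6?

98

The integers in [94, 10649] that have a digit sum of 6: 105, 114, 123, 132, 141, 150, …, 10410, 10500.
98 qualify.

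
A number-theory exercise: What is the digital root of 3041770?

3+0+4+1+7+7+0 = 22
2+2 = 4

4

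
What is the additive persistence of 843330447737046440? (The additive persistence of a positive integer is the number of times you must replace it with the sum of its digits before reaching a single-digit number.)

2

843330447737046440 → 71 → 8 (2 steps)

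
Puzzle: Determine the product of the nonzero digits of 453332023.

6480

4×5×3×3×3×2×2×3 = 6480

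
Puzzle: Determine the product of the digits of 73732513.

13230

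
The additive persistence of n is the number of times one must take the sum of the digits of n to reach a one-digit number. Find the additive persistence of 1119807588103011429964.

3

1119807588103011429964 → 88 → 16 → 7 (3 steps)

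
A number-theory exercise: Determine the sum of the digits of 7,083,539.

35

7+0+8+3+5+3+9 = 35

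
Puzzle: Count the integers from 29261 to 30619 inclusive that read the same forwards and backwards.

The integers in [29261, 30619] that read the same forwards and backwards: 29292, 29392, 29492, 29592, 29692, 29792, …, 30503, 30603.
15 qualify.

15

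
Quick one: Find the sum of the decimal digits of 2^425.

2^425 = 86645927941275464361825443254471365732388658605494267974077486894206915868925800719999200190754361815543475342543861619655442432
Sum of its 128 digits: 608.

608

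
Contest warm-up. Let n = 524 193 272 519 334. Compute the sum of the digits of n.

5+2+4+1+9+3+2+7+2+5+1+9+3+3+4 = 60

60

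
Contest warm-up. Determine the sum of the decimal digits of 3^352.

3^352 = 884467056134897769177403028352204277531894146980966017349124212298943513062971345024451521058208349266478534208013045806724329989399740544099720742247653959918481338241
Sum of its 168 digits: 747.

747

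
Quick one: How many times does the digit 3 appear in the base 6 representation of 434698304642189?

2

434698304642189 in base 6 is 4140305351100121125.
The digit 3 appears 2 times.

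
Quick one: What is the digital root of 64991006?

6+4+9+9+1+0+0+6 = 35
3+5 = 8

8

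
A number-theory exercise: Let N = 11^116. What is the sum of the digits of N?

472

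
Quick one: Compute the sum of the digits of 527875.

34

5+2+7+8+7+5 = 34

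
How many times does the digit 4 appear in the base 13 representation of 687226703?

687226703 in base 13 is AC4B9427.
The digit 4 appears 2 times.

2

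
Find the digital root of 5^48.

1

The digital root of n equals n mod 9 (or 9 when 9 | n), so we need 5^48 mod 9.
5^48 ≡ 1 (mod 9), so the digital root is 1.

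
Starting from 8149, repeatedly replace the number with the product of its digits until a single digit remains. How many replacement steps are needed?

4

8149 → 288 → 128 → 16 → 6 (4 steps)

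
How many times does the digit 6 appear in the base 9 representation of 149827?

1

149827 in base 9 is 247464.
The digit 6 appears 1 time.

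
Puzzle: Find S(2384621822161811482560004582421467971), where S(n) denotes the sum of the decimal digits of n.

141

2+3+8+4+6+2+1+8+2+2+1+6+1+8+1+1+4+8+2+5+6+0+0+0+4+5+8+2+4+2+1+4+6+7+9+7+1 = 141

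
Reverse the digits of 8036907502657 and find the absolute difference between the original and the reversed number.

474850406349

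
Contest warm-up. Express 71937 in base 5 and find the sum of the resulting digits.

13

71937 in base 5 is 4300222.
Digit sum: 4+3+0+0+2+2+2 = 13.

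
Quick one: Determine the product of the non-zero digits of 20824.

2×8×2×4 = 128

128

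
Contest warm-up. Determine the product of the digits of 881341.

8×8×1×3×4×1 = 768

768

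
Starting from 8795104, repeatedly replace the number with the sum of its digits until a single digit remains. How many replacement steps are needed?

2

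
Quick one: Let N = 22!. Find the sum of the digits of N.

72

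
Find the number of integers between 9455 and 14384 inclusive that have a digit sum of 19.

306

The integers in [9455, 14384] that have a digit sum of 19: 9460, 9505, 9514, 9523, 9532, 9541, …, 14374, 14383.
306 qualify.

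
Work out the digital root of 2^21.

8

The digital root of n equals n mod 9 (or 9 when 9 | n), so we need 2^21 mod 9.
2^21 ≡ 8 (mod 9), so the digital root is 8.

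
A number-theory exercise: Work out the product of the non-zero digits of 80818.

8×8×1×8 = 512

512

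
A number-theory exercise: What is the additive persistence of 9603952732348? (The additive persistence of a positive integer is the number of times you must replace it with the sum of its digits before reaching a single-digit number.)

9603952732348 → 61 → 7 (2 steps)

2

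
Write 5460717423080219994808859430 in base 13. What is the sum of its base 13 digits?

5460717423080219994808859430 in base 13 is A0A2516481CC643881095904A.
Digit sum: 10+0+10+2+5+1+6+4+8+1+12+12+6+4+3+8+8+1+0+9+5+9+0+4+10 = 138.

138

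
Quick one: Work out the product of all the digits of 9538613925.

9×5×3×8×6×1×3×9×2×5 = 1749600

1749600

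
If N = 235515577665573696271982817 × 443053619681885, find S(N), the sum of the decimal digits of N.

159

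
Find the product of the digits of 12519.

90

1×2×5×1×9 = 90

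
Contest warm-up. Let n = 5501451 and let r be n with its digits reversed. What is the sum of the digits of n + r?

24

Reversal of 5501451 is 1541055; 5501451 + 1541055 = 7042506.
Digit sum of 7042506: 7+0+4+2+5+0+6 = 24.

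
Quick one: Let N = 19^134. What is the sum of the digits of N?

739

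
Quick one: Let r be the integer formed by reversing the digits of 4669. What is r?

9664

Reversing 4669 gives 9664.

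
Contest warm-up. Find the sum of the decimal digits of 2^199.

254

2^199 = 803469022129495137770981046170581301261101496891396417650688
Sum of its 60 digits: 254.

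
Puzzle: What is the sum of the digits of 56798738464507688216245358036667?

5+6+7+9+8+7+3+8+4+6+4+5+0+7+6+8+8+2+1+6+2+4+5+3+5+8+0+3+6+6+6+7 = 165

165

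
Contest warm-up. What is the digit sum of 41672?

20

4+1+6+7+2 = 20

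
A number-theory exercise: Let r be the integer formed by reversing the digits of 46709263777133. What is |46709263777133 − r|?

Reverse of 46709263777133 is 33177736290764.
|46709263777133 − 33177736290764| = 13531527486369

13531527486369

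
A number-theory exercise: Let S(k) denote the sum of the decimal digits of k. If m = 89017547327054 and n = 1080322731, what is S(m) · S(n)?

1674

S(89017547327054) = 8+9+0+1+7+5+4+7+3+2+7+0+5+4 = 62.
S(1080322731) = 1+0+8+0+3+2+2+7+3+1 = 27.
62 · 27 = 1674.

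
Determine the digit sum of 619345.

6+1+9+3+4+5 = 28

28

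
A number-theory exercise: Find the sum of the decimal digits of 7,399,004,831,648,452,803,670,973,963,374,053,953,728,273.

7+3+9+9+0+0+4+8+3+1+6+4+8+4+5+2+8+0+3+6+7+0+9+7+3+9+6+3+3+7+4+0+5+3+9+5+3+7+2+8+2+7+3 = 202

202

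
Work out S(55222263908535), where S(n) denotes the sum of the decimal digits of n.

57

5+5+2+2+2+2+6+3+9+0+8+5+3+5 = 57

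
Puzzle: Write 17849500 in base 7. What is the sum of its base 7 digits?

22

17849500 in base 7 is 304501234.
Digit sum: 3+0+4+5+0+1+2+3+4 = 22.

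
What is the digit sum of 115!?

115! = 292509369349301569068815180481773552003419272043053514672100535242441942363589054622883930786268803187059211939585703515345785120071002251720730101703194015956992000000000000000000000000000
Sum of its 189 digits: 648.

648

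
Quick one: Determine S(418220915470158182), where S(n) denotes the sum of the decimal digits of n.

4+1+8+2+2+0+9+1+5+4+7+0+1+5+8+1+8+2 = 68

68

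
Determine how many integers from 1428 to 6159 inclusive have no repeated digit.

2431

The integers in [1428, 6159] that have no repeated digit: 1428, 1429, 1430, 1432, 1435, 1436, …, 6158, 6159.
2431 qualify.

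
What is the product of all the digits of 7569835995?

7×5×6×9×8×3×5×9×9×5 = 91854000

91854000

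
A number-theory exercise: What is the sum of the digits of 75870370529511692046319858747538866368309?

204

7+5+8+7+0+3+7+0+5+2+9+5+1+1+6+9+2+0+4+6+3+1+9+8+5+8+7+4+7+5+3+8+8+6+6+3+6+8+3+0+9 = 204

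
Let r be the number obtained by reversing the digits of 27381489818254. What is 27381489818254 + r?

Reverse of 27381489818254 is 45281898418372.
27381489818254 + 45281898418372 = 72663388236626

72663388236626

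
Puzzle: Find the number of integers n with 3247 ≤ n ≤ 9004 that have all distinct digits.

2894

The integers in [3247, 9004] that have all distinct digits: 3247, 3248, 3249, 3250, 3251, 3254, …, 8975, 8976.
2894 qualify.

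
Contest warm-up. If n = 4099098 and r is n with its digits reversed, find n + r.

Reverse of 4099098 is 8909904.
4099098 + 8909904 = 13009002

13009002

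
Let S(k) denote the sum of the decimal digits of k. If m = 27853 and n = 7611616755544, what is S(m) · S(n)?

1450

S(27853) = 2+7+8+5+3 = 25.
S(7611616755544) = 7+6+1+1+6+1+6+7+5+5+5+4+4 = 58.
25 · 58 = 1450.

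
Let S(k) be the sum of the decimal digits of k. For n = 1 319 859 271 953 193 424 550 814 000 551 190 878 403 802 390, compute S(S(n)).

11

First digit sum: 182.
1+8+2 = 11.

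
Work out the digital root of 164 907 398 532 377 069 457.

6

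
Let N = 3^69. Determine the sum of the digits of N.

3^69 = 834385168331080533771857328695283
Sum of its 33 digits: 153.

153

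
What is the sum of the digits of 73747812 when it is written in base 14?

47

73747812 in base 14 is 9B1A04C.
Digit sum: 9+11+1+10+0+4+12 = 47.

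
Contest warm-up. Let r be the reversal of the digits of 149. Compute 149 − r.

-792

Reverse of 149 is 941.
149 − 941 = -792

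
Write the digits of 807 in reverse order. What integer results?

Reversing 807 gives 708.

708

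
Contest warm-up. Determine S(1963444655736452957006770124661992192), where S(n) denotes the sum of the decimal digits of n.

167

1+9+6+3+4+4+4+6+5+5+7+3+6+4+5+2+9+5+7+0+0+6+7+7+0+1+2+4+6+6+1+9+9+2+1+9+2 = 167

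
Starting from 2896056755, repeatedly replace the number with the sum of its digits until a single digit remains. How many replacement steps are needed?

2

2896056755 → 53 → 8 (2 steps)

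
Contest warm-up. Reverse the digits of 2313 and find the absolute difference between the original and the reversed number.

819

Reverse of 2313 is 3132.
|2313 − 3132| = 819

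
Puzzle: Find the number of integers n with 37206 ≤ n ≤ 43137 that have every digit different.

1983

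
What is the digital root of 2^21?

8

The digital root of n equals n mod 9 (or 9 when 9 | n), so we need 2^21 mod 9.
2^21 ≡ 8 (mod 9), so the digital root is 8.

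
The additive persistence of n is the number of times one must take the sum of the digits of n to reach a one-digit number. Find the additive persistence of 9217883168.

2

9217883168 → 53 → 8 (2 steps)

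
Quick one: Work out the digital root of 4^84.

The digital root of n equals n mod 9 (or 9 when 9 | n), so we need 4^84 mod 9.
4^84 ≡ 1 (mod 9), so the digital root is 1.

1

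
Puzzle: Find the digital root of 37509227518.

4

3+7+5+0+9+2+2+7+5+1+8 = 49
4+9 = 13
1+3 = 4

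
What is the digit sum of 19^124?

703

19^124 = 367660114530800906465873503171504260443180707390998636651853943725368146367053922960204927445090292119794149642633720479449351258596632418488345388115789415921
Sum of its 159 digits: 703.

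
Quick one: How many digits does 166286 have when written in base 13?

5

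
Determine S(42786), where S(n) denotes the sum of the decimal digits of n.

4+2+7+8+6 = 27

27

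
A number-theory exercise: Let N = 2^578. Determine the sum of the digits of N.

778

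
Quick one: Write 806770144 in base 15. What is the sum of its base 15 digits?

806770144 in base 15 is 4AC63014.
Digit sum: 4+10+12+6+3+0+1+4 = 40.

40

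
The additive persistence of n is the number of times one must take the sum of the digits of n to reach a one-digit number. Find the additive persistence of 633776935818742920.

633776935818742920 → 90 → 9 (2 steps)

2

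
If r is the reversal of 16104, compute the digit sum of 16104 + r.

24

Reversal of 16104 is 40161; 16104 + 40161 = 56265.
Digit sum of 56265: 5+6+2+6+5 = 24.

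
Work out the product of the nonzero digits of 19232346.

7776

1×9×2×3×2×3×4×6 = 7776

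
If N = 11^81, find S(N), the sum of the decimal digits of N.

11^81 = 2253240236044012487937308538033349567966729852481170503814810577345406584190098644811
Sum of its 85 digits: 359.

359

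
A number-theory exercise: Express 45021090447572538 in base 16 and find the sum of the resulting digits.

108

45021090447572538 in base 16 is 9FF27177873E3A.
Digit sum: 9+15+15+2+7+1+7+7+8+7+3+14+3+10 = 108.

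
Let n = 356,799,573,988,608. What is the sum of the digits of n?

93

3+5+6+7+9+9+5+7+3+9+8+8+6+0+8 = 93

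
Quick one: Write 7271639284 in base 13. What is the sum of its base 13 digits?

7271639284 in base 13 is 8BB683C50.
Digit sum: 8+11+11+6+8+3+12+5+0 = 64.

64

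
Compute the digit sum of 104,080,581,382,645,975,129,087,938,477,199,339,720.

184

1+0+4+0+8+0+5+8+1+3+8+2+6+4+5+9+7+5+1+2+9+0+8+7+9+3+8+4+7+7+1+9+9+3+3+9+7+2+0 = 184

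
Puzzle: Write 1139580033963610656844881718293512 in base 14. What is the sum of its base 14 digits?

210

1139580033963610656844881718293512 in base 14 is 932C96D8D33CA8DC183AAAA753520.
Digit sum: 9+3+2+12+9+6+13+8+13+3+3+12+10+8+13+12+1+8+3+10+10+10+10+7+5+3+5+2+0 = 210.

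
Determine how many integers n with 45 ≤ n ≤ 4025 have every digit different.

The integers in [45, 4025] that have every digit different: 45, 46, 47, 48, 49, 50, …, 4023, 4025.
2220 qualify.

2220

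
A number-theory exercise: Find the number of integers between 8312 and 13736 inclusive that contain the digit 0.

The integers in [8312, 13736] that contain the digit 0: 8320, 8330, 8340, 8350, 8360, 8370, …, 13720, 13730.
2162 qualify.

2162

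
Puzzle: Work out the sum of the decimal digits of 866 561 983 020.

54

8+6+6+5+6+1+9+8+3+0+2+0 = 54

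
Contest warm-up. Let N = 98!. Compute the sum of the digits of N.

98! = 9426890448883247745626185743057242473809693764078951663494238777294707070023223798882976159207729119823605850588608460429412647567360000000000000000000000
Sum of its 154 digits: 639.

639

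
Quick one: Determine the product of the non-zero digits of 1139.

27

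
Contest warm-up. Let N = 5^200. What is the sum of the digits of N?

5^200 = 62230152778611417071440640537801242405902521687211671331011166147896988340353834411839448231257136169569665895551224821247160434722900390625
Sum of its 140 digits: 556.

556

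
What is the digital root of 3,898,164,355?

3+8+9+8+1+6+4+3+5+5 = 52
5+2 = 7
(Equivalently, 3,898,164,355 mod 9 = 7.)

7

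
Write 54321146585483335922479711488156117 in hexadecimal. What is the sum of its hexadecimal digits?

54321146585483335922479711488156117 in base 16 is A763D430B29B4B342346B887DA1D5.
Digit sum: 10+7+6+3+13+4+3+0+11+2+9+11+4+11+3+4+2+3+4+6+11+8+8+7+13+10+1+13+5 = 192.

192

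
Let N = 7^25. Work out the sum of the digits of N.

7^25 = 1341068619663964900807
Sum of its 22 digits: 97.

97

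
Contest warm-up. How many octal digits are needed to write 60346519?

60346519 in base 8 is 346150227, which has 9 digits.

9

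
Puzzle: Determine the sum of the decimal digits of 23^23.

146

23^23 = 20880467999847912034355032910567
Sum of its 32 digits: 146.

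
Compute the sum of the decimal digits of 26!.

81

26! = 403291461126605635584000000
Sum of its 27 digits: 81.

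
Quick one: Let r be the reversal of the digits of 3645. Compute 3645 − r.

-1818

Reverse of 3645 is 5463.
3645 − 5463 = -1818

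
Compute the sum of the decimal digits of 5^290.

970

5^290 = 50269117084648719903700704819059462584066206847994363546742262959995957808350370370151402332542279191318359772826950435974839486570749121564748951798875785751071799956068986148238764144480228424072265625
Sum of its 203 digits: 970.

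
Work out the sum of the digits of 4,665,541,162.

40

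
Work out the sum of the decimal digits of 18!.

18! = 6402373705728000
Sum of its 16 digits: 54.

54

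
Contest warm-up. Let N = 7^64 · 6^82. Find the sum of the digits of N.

558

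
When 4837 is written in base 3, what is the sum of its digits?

9

4837 in base 3 is 20122011.
Digit sum: 2+0+1+2+2+0+1+1 = 9.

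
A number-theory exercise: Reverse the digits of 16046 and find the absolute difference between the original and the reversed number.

Reverse of 16046 is 64061.
|16046 − 64061| = 48015

48015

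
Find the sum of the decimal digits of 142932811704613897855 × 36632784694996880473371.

142932811704613897855 × 36632784694996880473371 = 5236026917025650975514666943288477841519205
Sum of its 43 digits: 195.

195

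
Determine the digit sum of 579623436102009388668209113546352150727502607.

5+7+9+6+2+3+4+3+6+1+0+2+0+0+9+3+8+8+6+6+8+2+0+9+1+1+3+5+4+6+3+5+2+1+5+0+7+2+7+5+0+2+6+0+7 = 179

179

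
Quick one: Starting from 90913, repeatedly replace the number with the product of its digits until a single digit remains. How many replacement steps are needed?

1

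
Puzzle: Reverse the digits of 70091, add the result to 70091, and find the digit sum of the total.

34

Reversal of 70091 is 19007; 70091 + 19007 = 89098.
Digit sum of 89098: 8+9+0+9+8 = 34.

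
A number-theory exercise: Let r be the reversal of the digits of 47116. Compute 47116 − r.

-14058

Reverse of 47116 is 61174.
47116 − 61174 = -14058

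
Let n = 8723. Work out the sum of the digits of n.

8+7+2+3 = 20

20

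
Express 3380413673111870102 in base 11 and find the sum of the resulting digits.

3380413673111870102 in base 11 is 676275A77975A89944.
Digit sum: 6+7+6+2+7+5+10+7+7+9+7+5+10+8+9+9+4+4 = 122.

122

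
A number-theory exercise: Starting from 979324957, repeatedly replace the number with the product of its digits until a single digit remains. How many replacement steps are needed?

979324957 → 4286520 → 0 (2 steps)

2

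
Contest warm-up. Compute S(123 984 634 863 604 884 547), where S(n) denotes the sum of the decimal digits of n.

1+2+3+9+8+4+6+3+4+8+6+3+6+0+4+8+8+4+5+4+7 = 103

103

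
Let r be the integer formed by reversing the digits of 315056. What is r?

650513

Reversing 315056 gives 650513.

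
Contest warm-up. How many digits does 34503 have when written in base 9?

34503 in base 9 is 52286, which has 5 digits.

5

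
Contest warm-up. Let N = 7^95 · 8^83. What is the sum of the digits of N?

7^95 · 8^83 = 174093566221697522511220924328535010389009983032250144570545511526538641169668525410017851350564502989572796885501933185393751739896149033524567702782345216
Sum of its 156 digits: 662.

662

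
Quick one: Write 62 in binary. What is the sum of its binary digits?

5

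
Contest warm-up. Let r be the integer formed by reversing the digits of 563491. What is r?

Reversing 563491 gives 194365.

194365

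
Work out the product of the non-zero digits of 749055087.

352800

7×4×9×5×5×8×7 = 352800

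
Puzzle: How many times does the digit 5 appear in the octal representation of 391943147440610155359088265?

2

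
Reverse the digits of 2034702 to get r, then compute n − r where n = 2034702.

Reverse of 2034702 is 2074302.
2034702 − 2074302 = -39600

-39600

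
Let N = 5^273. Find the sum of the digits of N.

890

5^273 = 65888737145190770152178587820437618798187258639803172187986018906925901818560997451564846065309816181644800521439740475440941611838012288617347746101822469899644829638418741524219512939453125
Sum of its 191 digits: 890.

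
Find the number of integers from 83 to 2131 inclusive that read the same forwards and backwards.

The integers in [83, 2131] that read the same forwards and backwards: 88, 99, 101, 111, 121, 131, …, 2002, 2112.
104 qualify.

104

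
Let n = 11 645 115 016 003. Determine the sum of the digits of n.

1+1+6+4+5+1+1+5+0+1+6+0+0+3 = 34

34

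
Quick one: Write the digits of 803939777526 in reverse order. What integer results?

625777939308

Reversing 803939777526 gives 625777939308.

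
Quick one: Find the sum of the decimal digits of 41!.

41! = 33452526613163807108170062053440751665152000000000
Sum of its 50 digits: 144.

144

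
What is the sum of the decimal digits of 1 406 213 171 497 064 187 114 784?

97

1+4+0+6+2+1+3+1+7+1+4+9+7+0+6+4+1+8+7+1+1+4+7+8+4 = 97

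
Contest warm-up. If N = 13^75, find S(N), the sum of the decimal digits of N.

397

13^75 = 351359275572476457528076248233878088223680602077771392868333936199179517454013845557
Sum of its 84 digits: 397.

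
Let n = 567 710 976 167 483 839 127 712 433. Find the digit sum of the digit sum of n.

10

First digit sum: 127.
1+2+7 = 10.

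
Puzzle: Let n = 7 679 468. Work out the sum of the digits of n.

47

7+6+7+9+4+6+8 = 47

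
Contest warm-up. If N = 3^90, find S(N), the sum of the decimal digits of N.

3^90 = 8727963568087712425891397479476727340041449
Sum of its 43 digits: 216.

216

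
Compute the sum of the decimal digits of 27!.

27! = 10888869450418352160768000000
Sum of its 29 digits: 108.

108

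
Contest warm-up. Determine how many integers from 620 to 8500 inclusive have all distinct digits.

4080

The integers in [620, 8500] that have all distinct digits: 620, 621, 623, 624, 625, 627, …, 8496, 8497.
4080 qualify.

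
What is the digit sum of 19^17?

118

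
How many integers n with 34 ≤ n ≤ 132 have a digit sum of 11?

The integers in [34, 132] that have a digit sum of 11: 38, 47, 56, 65, 74, 83, 92, 119, 128.
9 qualify.

9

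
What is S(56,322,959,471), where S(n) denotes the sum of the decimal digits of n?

53

5+6+3+2+2+9+5+9+4+7+1 = 53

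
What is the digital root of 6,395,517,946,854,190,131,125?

5

6+3+9+5+5+1+7+9+4+6+8+5+4+1+9+0+1+3+1+1+2+5 = 95
9+5 = 14
1+4 = 5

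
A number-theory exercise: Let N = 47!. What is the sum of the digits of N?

225

47! = 258623241511168180642964355153611979969197632389120000000000
Sum of its 60 digits: 225.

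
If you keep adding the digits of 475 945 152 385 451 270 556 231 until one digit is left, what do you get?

4+7+5+9+4+5+1+5+2+3+8+5+4+5+1+2+7+0+5+5+6+2+3+1 = 99
9+9 = 18
1+8 = 9

9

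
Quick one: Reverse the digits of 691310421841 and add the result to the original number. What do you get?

839434435037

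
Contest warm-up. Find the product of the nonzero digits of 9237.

9×2×3×7 = 378

378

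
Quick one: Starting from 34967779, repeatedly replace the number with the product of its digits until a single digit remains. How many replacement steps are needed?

34967779 → 2000376 → 0 (2 steps)

2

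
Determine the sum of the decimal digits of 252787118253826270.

2+5+2+7+8+7+1+1+8+2+5+3+8+2+6+2+7+0 = 76

76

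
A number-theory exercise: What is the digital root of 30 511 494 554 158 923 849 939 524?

3+0+5+1+1+4+9+4+5+5+4+1+5+8+9+2+3+8+4+9+9+3+9+5+2+4 = 122
1+2+2 = 5

5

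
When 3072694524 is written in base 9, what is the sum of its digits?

3072694524 in base 9 is 7833731426.
Digit sum: 7+8+3+3+7+3+1+4+2+6 = 44.

44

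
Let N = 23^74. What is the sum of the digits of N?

23^74 = 58594906461125421587550609955067038523387216894524456953434518084355933493745392400859823927136880209
Sum of its 101 digits: 466.

466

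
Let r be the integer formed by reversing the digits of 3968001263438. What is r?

Reversing 3968001263438 gives 8343621008693.

8343621008693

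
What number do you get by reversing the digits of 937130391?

193031739

Reversing 937130391 gives 193031739.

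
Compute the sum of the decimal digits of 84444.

24

8+4+4+4+4 = 24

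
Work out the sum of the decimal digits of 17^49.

17^49 = 1958831807773342257691221904789587637189069813834520650586897
Sum of its 61 digits: 305.

305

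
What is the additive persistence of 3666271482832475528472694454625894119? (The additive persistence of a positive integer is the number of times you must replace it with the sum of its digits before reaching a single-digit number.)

3

3666271482832475528472694454625894119 → 179 → 17 → 8 (3 steps)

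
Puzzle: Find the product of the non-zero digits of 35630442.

8640

3×5×6×3×4×4×2 = 8640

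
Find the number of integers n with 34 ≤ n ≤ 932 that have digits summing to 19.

38

The integers in [34, 932] that have digits summing to 19: 199, 289, 298, 379, 388, 397, …, 919, 928.
38 qualify.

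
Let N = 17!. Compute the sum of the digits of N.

63

17! = 355687428096000
Sum of its 15 digits: 63.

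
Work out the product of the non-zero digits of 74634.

2016

7×4×6×3×4 = 2016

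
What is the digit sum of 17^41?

206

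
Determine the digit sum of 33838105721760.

54

3+3+8+3+8+1+0+5+7+2+1+7+6+0 = 54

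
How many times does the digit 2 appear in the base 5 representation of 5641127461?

5641127461 in base 5 is 43023112034321.
The digit 2 appears 3 times.

3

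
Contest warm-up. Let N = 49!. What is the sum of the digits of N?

225

49! = 608281864034267560872252163321295376887552831379210240000000000
Sum of its 63 digits: 225.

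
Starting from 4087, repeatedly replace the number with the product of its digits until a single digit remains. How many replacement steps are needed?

1

4087 → 0 (1 step)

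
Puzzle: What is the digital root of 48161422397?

4+8+1+6+1+4+2+2+3+9+7 = 47
4+7 = 11
1+1 = 2

2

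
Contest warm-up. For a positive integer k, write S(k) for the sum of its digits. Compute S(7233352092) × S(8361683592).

S(7233352092) = 7+2+3+3+3+5+2+0+9+2 = 36.
S(8361683592) = 8+3+6+1+6+8+3+5+9+2 = 51.
36 · 51 = 1836.

1836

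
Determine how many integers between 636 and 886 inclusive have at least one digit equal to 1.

43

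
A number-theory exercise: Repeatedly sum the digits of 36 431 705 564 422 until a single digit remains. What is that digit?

7

3+6+4+3+1+7+0+5+5+6+4+4+2+2 = 52
5+2 = 7
(Equivalently, 36 431 705 564 422 mod 9 = 7.)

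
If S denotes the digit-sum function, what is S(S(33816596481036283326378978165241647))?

First digit sum: 165.
1+6+5 = 12.

12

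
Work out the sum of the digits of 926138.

29

9+2+6+1+3+8 = 29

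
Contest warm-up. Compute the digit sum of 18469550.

1+8+4+6+9+5+5+0 = 38

38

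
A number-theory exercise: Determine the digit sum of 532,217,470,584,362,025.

5+3+2+2+1+7+4+7+0+5+8+4+3+6+2+0+2+5 = 66

66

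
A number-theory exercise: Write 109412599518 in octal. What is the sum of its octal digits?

109412599518 in base 8 is 1457137743336.
Digit sum: 1+4+5+7+1+3+7+7+4+3+3+3+6 = 54.

54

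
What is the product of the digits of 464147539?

362880

4×6×4×1×4×7×5×3×9 = 362880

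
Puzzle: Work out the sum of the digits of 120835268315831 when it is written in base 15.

97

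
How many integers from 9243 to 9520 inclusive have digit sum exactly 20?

25

The integers in [9243, 9520] that have digit sum exactly 20: 9245, 9254, 9263, 9272, 9281, 9290, …, 9506, 9515.
25 qualify.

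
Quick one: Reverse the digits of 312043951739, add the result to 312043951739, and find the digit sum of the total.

Reversal of 312043951739 is 937159340213; 312043951739 + 937159340213 = 1249203291952.
Digit sum of 1249203291952: 1+2+4+9+2+0+3+2+9+1+9+5+2 = 49.

49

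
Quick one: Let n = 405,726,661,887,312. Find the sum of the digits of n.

66

4+0+5+7+2+6+6+6+1+8+8+7+3+1+2 = 66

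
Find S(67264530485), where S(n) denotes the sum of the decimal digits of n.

50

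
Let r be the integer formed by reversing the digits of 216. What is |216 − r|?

396

Reverse of 216 is 612.
|216 − 612| = 396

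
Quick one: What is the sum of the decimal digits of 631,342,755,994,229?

6+3+1+3+4+2+7+5+5+9+9+4+2+2+9 = 71

71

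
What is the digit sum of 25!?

25! = 15511210043330985984000000
Sum of its 26 digits: 72.

72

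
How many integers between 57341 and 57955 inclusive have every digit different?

The integers in [57341, 57955] that have every digit different: 57341, 57342, 57346, 57348, 57349, 57360, …, 57946, 57948.
179 qualify.

179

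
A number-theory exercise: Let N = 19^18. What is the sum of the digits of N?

19^18 = 104127350297911241532841
Sum of its 24 digits: 82.

82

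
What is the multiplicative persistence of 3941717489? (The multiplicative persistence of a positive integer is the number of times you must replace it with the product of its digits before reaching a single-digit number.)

3941717489 → 1524096 → 0 (2 steps)

2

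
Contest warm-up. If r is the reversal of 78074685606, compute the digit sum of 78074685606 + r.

51

Reversal of 78074685606 is 60658647087; 78074685606 + 60658647087 = 138733332693.
Digit sum of 138733332693: 1+3+8+7+3+3+3+3+2+6+9+3 = 51.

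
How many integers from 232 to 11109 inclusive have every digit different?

The integers in [232, 11109] that have every digit different: 234, 235, 236, 237, 238, 239, …, 10986, 10987.
5430 qualify.

5430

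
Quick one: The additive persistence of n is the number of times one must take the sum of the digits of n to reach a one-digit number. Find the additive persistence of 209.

209 → 11 → 2 (2 steps)

2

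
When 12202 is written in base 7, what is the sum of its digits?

10

12202 in base 7 is 50401.
Digit sum: 5+0+4+0+1 = 10.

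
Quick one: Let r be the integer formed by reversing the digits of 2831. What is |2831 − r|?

Reverse of 2831 is 1382.
|2831 − 1382| = 1449

1449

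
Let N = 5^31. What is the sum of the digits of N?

5^31 = 4656612873077392578125
Sum of its 22 digits: 104.

104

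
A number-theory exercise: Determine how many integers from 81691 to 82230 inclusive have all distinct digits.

173

The integers in [81691, 82230] that have all distinct digits: 81692, 81693, 81694, 81695, 81697, 81702, …, 82196, 82197.
173 qualify.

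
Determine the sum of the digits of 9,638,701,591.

9+6+3+8+7+0+1+5+9+1 = 49

49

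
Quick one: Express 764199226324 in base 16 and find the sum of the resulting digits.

764199226324 in base 16 is B1EDD2CBD4.
Digit sum: 11+1+14+13+13+2+12+11+13+4 = 94.

94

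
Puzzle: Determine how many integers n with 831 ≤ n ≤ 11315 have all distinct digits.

4991

The integers in [831, 11315] that have all distinct digits: 831, 832, 834, 835, 836, 837, …, 10986, 10987.
4991 qualify.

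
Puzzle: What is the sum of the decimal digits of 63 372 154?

31

6+3+3+7+2+1+5+4 = 31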